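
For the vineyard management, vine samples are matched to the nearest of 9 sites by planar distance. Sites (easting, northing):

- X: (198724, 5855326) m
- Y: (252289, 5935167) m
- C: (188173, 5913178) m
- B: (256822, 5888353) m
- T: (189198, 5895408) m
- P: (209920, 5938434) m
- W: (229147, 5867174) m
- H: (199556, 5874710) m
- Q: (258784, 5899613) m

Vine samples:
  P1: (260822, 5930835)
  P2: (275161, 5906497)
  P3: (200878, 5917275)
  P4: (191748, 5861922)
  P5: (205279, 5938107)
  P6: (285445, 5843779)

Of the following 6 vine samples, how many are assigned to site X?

1

P1 → Y
P2 → Q
P3 → C
P4 → X
P5 → P
P6 → B
1 of the 6 goes to X.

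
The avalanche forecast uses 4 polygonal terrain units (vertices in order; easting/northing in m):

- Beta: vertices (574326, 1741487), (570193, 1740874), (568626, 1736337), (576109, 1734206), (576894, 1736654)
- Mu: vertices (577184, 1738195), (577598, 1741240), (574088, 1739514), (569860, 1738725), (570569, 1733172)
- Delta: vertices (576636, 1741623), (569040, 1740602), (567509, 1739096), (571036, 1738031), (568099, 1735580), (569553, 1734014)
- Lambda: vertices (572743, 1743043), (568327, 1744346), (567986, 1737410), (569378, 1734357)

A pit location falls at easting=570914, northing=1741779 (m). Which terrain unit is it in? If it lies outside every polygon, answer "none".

Cast a ray rightward from (570914, 1741779). For each polygon, the edges (by vertex number in listed order) whose endpoints lie on opposite sides of northing = 1741779, where each meets that height, and whether that is right or left of the point:
Beta: no edge straddles that height → 0 crossings.
Mu: no edge straddles that height → 0 crossings.
Delta: no edge straddles that height → 0 crossings.
Lambda: 2–3 at easting≈568200.8 (left), 4–1 at easting≈572253.3 (right) → 1 crossing.
Only Lambda has an odd count, so the point is inside Lambda.

Lambda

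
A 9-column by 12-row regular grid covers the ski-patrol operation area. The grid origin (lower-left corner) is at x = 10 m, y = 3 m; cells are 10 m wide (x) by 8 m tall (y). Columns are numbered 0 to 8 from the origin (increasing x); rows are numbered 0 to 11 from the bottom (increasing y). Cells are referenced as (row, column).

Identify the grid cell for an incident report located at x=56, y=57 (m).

Column index: ⌊(56 − 10) / 10⌋ = ⌊4.600⌋ = 4
Row offset from origin: ⌊(57 − 3) / 8⌋ = ⌊6.750⌋ = 6 → row 6

(6, 4)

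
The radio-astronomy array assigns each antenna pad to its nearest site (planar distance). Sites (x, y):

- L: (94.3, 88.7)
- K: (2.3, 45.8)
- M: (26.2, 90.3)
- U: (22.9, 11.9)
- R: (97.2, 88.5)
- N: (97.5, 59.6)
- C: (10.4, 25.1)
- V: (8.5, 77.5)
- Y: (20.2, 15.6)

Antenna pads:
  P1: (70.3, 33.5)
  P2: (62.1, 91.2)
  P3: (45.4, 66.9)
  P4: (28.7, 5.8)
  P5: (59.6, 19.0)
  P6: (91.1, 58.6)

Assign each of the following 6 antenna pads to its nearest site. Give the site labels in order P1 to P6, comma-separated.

P1 → N (d²=1421.05)
P2 → L (d²=1043.09)
P3 → M (d²=916.20)
P4 → U (d²=70.85)
P5 → U (d²=1397.30)
P6 → N (d²=41.96)

N, L, M, U, U, N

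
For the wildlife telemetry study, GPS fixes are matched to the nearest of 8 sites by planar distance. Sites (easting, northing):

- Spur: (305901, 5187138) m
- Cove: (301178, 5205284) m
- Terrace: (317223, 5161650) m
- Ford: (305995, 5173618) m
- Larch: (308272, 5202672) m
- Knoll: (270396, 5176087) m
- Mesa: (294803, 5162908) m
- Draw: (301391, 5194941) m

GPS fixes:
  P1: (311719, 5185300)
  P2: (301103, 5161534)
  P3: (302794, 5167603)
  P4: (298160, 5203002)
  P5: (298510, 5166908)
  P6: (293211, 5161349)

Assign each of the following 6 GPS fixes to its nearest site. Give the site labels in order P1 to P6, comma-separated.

Spur, Mesa, Ford, Cove, Mesa, Mesa

P1 → Spur (d²=37227368.00)
P2 → Mesa (d²=41577876.00)
P3 → Ford (d²=46426626.00)
P4 → Cove (d²=14315848.00)
P5 → Mesa (d²=29741849.00)
P6 → Mesa (d²=4964945.00)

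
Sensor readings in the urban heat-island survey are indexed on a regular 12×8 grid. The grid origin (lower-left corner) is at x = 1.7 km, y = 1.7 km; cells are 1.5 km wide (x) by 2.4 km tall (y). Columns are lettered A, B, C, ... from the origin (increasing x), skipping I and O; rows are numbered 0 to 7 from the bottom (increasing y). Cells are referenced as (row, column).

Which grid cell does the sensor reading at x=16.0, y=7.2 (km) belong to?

(2, K)

Column index: ⌊(16.0 − 1.7) / 1.5⌋ = ⌊9.533⌋ = 9 → column K
Row offset from origin: ⌊(7.2 − 1.7) / 2.4⌋ = ⌊2.292⌋ = 2 → row 2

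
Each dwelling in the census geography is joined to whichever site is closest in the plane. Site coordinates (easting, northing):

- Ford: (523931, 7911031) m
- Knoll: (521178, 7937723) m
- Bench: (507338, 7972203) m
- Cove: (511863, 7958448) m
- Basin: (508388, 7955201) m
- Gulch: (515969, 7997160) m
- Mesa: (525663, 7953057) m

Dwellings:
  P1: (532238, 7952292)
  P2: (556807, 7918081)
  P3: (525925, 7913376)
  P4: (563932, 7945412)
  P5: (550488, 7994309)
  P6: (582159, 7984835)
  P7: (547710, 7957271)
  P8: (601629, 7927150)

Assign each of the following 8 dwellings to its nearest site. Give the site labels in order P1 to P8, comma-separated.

Mesa, Ford, Ford, Mesa, Gulch, Mesa, Mesa, Ford

P1 → Mesa (d²=43815850.00)
P2 → Ford (d²=1130533876.00)
P3 → Ford (d²=9475061.00)
P4 → Mesa (d²=1522962386.00)
P5 → Gulch (d²=1199689562.00)
P6 → Mesa (d²=4201639300.00)
P7 → Mesa (d²=503828005.00)
P8 → Ford (d²=6296801365.00)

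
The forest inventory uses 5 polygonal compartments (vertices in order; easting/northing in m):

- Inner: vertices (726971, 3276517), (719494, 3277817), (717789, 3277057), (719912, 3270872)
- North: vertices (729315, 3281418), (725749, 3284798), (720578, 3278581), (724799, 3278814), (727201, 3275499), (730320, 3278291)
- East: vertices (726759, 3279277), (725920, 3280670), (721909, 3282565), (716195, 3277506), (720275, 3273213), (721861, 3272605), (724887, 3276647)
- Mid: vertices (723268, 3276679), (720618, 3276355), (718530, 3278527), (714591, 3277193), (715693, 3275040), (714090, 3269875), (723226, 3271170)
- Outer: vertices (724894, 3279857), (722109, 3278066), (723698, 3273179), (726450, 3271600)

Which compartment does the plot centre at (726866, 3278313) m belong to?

Cast a ray rightward from (726866, 3278313). For each polygon, the edges (by vertex number in listed order) whose endpoints lie on opposite sides of northing = 3278313, where each meets that height, and whether that is right or left of the point:
Inner: no edge straddles that height → 0 crossings.
North: 4–5 at easting≈725162.0 (left), 6–1 at easting≈730312.9 (right) → 1 crossing.
East: 3–4 at easting≈717106.5 (left), 7–1 at easting≈726072.8 (left) → 0 crossings.
Mid: 2–3 at easting≈718735.7 (left), 3–4 at easting≈717898.1 (left) → 0 crossings.
Outer: 1–2 at easting≈722493.1 (left), 4–1 at easting≈725185.0 (left) → 0 crossings.
Only North has an odd count, so the point is inside North.

North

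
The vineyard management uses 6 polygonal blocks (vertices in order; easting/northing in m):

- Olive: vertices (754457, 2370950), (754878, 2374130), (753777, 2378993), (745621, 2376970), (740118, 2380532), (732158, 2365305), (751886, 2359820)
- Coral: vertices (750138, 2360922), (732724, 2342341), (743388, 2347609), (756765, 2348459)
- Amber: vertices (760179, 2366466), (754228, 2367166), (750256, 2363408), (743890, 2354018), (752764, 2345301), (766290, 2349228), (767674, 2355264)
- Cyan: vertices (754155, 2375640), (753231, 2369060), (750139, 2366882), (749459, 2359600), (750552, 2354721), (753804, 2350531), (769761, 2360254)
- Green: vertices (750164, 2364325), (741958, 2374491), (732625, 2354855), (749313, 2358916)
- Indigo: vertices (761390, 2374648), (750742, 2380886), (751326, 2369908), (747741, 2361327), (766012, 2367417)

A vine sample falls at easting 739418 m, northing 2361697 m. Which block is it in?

Green

Cast a ray rightward from (739418, 2361697). For each polygon, the edges (by vertex number in listed order) whose endpoints lie on opposite sides of northing = 2361697, where each meets that height, and whether that is right or left of the point:
Olive: 6–7 at easting≈745135.0 (right), 7–1 at easting≈752319.6 (right) → 2 crossings.
Coral: no edge straddles that height → 0 crossings.
Amber: 3–4 at easting≈749096.0 (right), 7–1 at easting≈763369.8 (right) → 2 crossings.
Cyan: 3–4 at easting≈749654.8 (right), 7–1 at easting≈768297.4 (right) → 2 crossings.
Green: 2–3 at easting≈735877.0 (left), 4–1 at easting≈749750.5 (right) → 1 crossing.
Indigo: 3–4 at easting≈747895.6 (right), 4–5 at easting≈748851.1 (right) → 2 crossings.
Only Green has an odd count, so the point is inside Green.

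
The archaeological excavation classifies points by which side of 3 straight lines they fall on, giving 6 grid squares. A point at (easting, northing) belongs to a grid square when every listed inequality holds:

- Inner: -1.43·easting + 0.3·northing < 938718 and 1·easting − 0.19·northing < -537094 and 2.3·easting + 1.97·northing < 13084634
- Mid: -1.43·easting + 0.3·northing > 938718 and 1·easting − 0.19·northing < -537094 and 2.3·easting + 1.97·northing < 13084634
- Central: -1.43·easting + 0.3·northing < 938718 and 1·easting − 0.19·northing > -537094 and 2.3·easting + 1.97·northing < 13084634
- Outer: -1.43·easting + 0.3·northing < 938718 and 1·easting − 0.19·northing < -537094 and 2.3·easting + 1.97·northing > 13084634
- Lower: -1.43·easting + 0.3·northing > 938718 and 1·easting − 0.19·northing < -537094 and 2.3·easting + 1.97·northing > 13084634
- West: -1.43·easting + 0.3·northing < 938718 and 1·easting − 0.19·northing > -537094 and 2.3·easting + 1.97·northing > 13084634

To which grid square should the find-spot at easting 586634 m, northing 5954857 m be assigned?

Mid

-1.43·586634 + 0.3·5954857 = 947570.480, which is > 938718
1·586634 − 0.19·5954857 = -544788.830, which is < -537094
2.3·586634 + 1.97·5954857 = 13080326.490, which is < 13084634
This sign pattern matches Mid.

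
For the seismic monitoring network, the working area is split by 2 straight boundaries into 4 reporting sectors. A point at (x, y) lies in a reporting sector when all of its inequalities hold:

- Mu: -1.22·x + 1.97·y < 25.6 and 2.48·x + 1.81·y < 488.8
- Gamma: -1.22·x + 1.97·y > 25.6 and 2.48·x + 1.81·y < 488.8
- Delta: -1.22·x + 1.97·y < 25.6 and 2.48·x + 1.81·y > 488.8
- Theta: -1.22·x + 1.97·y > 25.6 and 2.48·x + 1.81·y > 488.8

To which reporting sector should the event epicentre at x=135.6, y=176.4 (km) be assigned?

Theta

-1.22·135.6 + 1.97·176.4 = 182.076, which is > 25.6
2.48·135.6 + 1.81·176.4 = 655.572, which is > 488.8
This sign pattern matches Theta.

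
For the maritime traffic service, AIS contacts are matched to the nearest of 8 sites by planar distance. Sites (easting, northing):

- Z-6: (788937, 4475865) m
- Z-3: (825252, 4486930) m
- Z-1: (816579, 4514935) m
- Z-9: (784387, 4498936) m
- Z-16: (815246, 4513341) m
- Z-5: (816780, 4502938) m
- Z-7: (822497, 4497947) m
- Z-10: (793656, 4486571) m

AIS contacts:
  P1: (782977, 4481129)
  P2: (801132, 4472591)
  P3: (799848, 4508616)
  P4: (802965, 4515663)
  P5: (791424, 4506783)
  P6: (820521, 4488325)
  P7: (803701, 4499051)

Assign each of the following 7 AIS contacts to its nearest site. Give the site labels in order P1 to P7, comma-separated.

P1 → Z-6 (d²=63231296.00)
P2 → Z-6 (d²=159437101.00)
P3 → Z-16 (d²=259424029.00)
P4 → Z-16 (d²=156214645.00)
P5 → Z-9 (d²=111094778.00)
P6 → Z-3 (d²=24328386.00)
P7 → Z-5 (d²=186169010.00)

Z-6, Z-6, Z-16, Z-16, Z-9, Z-3, Z-5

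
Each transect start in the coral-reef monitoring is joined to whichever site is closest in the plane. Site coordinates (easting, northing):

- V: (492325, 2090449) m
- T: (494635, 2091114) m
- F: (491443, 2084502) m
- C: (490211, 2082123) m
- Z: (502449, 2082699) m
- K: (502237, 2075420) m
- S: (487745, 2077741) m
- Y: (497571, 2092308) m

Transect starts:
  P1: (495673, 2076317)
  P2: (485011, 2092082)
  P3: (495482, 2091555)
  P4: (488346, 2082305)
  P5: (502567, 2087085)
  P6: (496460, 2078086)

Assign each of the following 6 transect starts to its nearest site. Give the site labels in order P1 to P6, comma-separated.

K, V, T, C, Z, K

P1 → K (d²=43890705.00)
P2 → V (d²=56161285.00)
P3 → T (d²=911890.00)
P4 → C (d²=3511349.00)
P5 → Z (d²=19250920.00)
P6 → K (d²=40481285.00)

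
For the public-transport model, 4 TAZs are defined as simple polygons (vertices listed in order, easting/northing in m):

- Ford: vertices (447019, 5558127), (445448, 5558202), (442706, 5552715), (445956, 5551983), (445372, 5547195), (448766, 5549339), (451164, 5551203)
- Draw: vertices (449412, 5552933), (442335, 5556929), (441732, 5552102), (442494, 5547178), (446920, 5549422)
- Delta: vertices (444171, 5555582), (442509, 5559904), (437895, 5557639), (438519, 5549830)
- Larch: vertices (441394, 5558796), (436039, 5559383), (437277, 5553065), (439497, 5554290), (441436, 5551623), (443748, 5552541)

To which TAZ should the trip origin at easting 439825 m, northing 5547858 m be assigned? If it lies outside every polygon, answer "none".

none

Cast a ray rightward from (439825, 5547858). For each polygon, the edges (by vertex number in listed order) whose endpoints lie on opposite sides of northing = 5547858, where each meets that height, and whether that is right or left of the point:
Ford: 4–5 at easting≈445452.9 (right), 5–6 at easting≈446421.5 (right) → 2 crossings.
Draw: 3–4 at easting≈442388.8 (right), 4–5 at easting≈443835.2 (right) → 2 crossings.
Delta: no edge straddles that height → 0 crossings.
Larch: no edge straddles that height → 0 crossings.
All counts are even, so the point lies outside every listed polygon.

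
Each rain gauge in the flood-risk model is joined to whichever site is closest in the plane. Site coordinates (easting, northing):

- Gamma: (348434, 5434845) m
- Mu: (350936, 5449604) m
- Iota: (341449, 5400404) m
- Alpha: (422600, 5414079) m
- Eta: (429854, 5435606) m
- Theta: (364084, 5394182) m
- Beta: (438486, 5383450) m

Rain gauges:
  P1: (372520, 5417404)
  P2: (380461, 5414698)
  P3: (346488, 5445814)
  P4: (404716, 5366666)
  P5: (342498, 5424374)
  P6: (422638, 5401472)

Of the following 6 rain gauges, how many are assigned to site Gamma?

P1 → Theta
P2 → Theta
P3 → Mu
P4 → Beta
P5 → Gamma
P6 → Alpha
1 of the 6 goes to Gamma.

1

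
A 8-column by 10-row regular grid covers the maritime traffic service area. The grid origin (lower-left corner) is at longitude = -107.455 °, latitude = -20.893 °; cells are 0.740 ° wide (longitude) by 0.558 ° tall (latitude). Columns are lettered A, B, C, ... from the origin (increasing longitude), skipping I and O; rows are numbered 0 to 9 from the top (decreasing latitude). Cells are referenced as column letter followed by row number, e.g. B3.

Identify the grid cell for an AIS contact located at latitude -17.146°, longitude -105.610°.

Column index: ⌊(-105.610 − -107.455) / 0.740⌋ = ⌊2.493⌋ = 2 → column C
Row offset from origin: ⌊(-17.146 − -20.893) / 0.558⌋ = ⌊6.715⌋ = 6 → row 3 (counted from top)

C3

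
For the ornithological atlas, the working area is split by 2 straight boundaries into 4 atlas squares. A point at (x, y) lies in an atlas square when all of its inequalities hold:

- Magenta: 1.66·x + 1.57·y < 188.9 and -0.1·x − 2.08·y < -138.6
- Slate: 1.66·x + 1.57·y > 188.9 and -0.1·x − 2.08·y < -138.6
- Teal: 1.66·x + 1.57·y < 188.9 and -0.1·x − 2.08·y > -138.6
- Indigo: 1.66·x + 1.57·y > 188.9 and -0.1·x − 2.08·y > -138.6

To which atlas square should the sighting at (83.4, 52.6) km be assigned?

Indigo

1.66·83.4 + 1.57·52.6 = 221.026, which is > 188.9
-0.1·83.4 − 2.08·52.6 = -117.748, which is > -138.6
This sign pattern matches Indigo.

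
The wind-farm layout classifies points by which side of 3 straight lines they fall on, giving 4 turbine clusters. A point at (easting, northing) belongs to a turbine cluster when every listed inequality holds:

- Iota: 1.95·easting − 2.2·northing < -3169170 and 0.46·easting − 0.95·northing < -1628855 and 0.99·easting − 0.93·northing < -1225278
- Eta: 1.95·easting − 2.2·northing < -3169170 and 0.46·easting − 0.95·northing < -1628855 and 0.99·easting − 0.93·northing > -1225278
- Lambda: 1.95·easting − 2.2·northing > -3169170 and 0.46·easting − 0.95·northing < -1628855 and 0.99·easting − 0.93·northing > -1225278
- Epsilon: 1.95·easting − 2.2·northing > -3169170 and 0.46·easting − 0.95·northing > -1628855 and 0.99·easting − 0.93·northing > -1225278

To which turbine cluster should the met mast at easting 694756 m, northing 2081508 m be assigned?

Iota

1.95·694756 − 2.2·2081508 = -3224543.400, which is < -3169170
0.46·694756 − 0.95·2081508 = -1657844.840, which is < -1628855
0.99·694756 − 0.93·2081508 = -1247994.000, which is < -1225278
This sign pattern matches Iota.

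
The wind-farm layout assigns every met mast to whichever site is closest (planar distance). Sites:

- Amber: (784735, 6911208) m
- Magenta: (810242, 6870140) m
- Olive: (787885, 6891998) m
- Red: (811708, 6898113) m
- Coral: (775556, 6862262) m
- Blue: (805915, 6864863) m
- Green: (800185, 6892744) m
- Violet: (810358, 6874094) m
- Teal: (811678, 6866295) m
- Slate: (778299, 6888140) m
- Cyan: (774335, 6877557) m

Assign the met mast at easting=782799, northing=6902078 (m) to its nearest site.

Amber

Squared distances to each site:
Amber: 87104996.000; Magenta: 1773154093.000; Olive: 127473796.000; Red: 851451506.000; Coral: 1637774905.000; Blue: 1919305681.000; Green: 389396552.000; Violet: 1542602737.000; Teal: 2114419730.000; Slate: 214517844.000; Cyan: 672918737.000.
Minimum at Amber.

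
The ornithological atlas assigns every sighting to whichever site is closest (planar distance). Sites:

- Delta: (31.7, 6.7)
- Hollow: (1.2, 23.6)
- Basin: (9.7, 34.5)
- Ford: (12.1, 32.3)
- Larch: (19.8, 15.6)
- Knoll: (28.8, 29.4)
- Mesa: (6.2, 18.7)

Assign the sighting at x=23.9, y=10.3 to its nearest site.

Larch

Squared distances to each site:
Delta: 73.800; Hollow: 692.180; Basin: 787.280; Ford: 623.240; Larch: 44.900; Knoll: 388.820; Mesa: 383.850.
Minimum at Larch.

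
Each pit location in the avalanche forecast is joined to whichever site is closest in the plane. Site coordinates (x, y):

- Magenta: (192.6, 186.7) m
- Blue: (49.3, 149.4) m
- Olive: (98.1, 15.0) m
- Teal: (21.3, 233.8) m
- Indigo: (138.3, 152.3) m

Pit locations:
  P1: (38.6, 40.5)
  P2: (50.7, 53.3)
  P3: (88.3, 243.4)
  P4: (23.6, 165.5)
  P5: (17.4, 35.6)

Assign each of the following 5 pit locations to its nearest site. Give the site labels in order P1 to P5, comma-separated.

P1 → Olive (d²=4190.50)
P2 → Olive (d²=3713.65)
P3 → Teal (d²=4581.16)
P4 → Blue (d²=919.70)
P5 → Olive (d²=6936.85)

Olive, Olive, Teal, Blue, Olive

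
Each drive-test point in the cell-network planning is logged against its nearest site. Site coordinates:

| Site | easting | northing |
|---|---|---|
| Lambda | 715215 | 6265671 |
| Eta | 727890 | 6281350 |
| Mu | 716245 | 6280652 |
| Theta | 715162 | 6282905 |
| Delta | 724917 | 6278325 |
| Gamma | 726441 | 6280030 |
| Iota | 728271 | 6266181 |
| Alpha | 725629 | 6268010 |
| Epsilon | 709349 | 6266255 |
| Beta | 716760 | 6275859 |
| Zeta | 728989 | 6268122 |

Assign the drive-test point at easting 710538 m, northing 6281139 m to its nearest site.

Theta

Squared distances to each site:
Lambda: 261133353.000; Eta: 301136425.000; Mu: 32807018.000; Theta: 24500132.000; Delta: 214674237.000; Gamma: 254135290.000; Iota: 538201053.000; Alpha: 400108922.000; Epsilon: 222947177.000; Beta: 66591684.000; Zeta: 509881690.000.
Minimum at Theta.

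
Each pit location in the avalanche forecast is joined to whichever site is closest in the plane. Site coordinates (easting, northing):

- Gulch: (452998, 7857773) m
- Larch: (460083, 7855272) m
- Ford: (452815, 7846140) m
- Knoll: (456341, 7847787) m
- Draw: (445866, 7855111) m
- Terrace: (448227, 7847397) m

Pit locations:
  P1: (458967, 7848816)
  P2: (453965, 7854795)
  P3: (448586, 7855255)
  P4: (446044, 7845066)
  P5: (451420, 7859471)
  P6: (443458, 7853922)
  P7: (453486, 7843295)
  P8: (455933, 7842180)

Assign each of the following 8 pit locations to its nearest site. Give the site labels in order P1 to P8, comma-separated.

P1 → Knoll (d²=7954717.00)
P2 → Gulch (d²=9803573.00)
P3 → Draw (d²=7419136.00)
P4 → Terrace (d²=10199050.00)
P5 → Gulch (d²=5373288.00)
P6 → Draw (d²=7212185.00)
P7 → Ford (d²=8544266.00)
P8 → Ford (d²=25403524.00)

Knoll, Gulch, Draw, Terrace, Gulch, Draw, Ford, Ford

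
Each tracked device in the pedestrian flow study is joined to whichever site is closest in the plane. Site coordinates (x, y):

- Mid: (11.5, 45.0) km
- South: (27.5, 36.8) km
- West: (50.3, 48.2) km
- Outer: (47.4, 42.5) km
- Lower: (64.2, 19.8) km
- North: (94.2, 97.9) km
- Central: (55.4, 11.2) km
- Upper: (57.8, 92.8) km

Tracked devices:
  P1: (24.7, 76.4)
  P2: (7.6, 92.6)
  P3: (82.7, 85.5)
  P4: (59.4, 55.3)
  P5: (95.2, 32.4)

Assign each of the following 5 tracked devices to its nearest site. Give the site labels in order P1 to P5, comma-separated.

P1 → Mid (d²=1160.20)
P2 → Mid (d²=2280.97)
P3 → North (d²=286.01)
P4 → West (d²=133.22)
P5 → Lower (d²=1119.76)

Mid, Mid, North, West, Lower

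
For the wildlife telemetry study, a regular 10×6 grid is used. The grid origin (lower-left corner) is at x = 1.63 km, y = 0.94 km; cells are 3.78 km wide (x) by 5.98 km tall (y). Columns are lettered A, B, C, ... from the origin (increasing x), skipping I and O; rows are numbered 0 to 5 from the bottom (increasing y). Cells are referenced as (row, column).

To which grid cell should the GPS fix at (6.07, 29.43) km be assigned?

Column index: ⌊(6.07 − 1.63) / 3.78⌋ = ⌊1.175⌋ = 1 → column B
Row offset from origin: ⌊(29.43 − 0.94) / 5.98⌋ = ⌊4.764⌋ = 4 → row 4

(4, B)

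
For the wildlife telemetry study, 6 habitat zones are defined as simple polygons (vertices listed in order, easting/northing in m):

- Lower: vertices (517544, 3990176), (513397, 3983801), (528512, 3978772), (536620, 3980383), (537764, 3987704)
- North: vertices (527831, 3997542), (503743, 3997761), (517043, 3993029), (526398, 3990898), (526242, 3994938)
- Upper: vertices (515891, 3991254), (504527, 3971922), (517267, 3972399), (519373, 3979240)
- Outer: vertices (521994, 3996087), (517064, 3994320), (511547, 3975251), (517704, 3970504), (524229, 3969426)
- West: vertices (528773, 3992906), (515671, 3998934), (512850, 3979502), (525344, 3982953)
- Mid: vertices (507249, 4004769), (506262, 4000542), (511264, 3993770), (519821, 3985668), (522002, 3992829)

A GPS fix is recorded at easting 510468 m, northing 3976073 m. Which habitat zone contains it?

Upper

Cast a ray rightward from (510468, 3976073). For each polygon, the edges (by vertex number in listed order) whose endpoints lie on opposite sides of northing = 3976073, where each meets that height, and whether that is right or left of the point:
Lower: no edge straddles that height → 0 crossings.
North: no edge straddles that height → 0 crossings.
Upper: 1–2 at easting≈506967.1 (left), 3–4 at easting≈518398.0 (right) → 1 crossing.
Outer: 2–3 at easting≈511784.8 (right), 5–1 at easting≈523671.8 (right) → 2 crossings.
West: no edge straddles that height → 0 crossings.
Mid: no edge straddles that height → 0 crossings.
Only Upper has an odd count, so the point is inside Upper.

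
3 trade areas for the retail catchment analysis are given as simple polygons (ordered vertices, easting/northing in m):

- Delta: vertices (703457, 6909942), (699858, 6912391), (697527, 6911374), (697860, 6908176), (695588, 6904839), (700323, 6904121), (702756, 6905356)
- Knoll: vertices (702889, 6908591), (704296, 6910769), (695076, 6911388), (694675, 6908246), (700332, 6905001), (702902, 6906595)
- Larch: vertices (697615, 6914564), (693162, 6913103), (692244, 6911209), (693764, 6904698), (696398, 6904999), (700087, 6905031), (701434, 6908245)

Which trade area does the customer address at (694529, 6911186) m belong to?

Larch

Cast a ray rightward from (694529, 6911186). For each polygon, the edges (by vertex number in listed order) whose endpoints lie on opposite sides of northing = 6911186, where each meets that height, and whether that is right or left of the point:
Delta: 1–2 at easting≈701628.8 (right), 3–4 at easting≈697546.6 (right) → 2 crossings.
Knoll: 2–3 at easting≈698084.8 (right), 3–4 at easting≈695050.2 (right) → 2 crossings.
Larch: 3–4 at easting≈692249.4 (left), 7–1 at easting≈699656.6 (right) → 1 crossing.
Only Larch has an odd count, so the point is inside Larch.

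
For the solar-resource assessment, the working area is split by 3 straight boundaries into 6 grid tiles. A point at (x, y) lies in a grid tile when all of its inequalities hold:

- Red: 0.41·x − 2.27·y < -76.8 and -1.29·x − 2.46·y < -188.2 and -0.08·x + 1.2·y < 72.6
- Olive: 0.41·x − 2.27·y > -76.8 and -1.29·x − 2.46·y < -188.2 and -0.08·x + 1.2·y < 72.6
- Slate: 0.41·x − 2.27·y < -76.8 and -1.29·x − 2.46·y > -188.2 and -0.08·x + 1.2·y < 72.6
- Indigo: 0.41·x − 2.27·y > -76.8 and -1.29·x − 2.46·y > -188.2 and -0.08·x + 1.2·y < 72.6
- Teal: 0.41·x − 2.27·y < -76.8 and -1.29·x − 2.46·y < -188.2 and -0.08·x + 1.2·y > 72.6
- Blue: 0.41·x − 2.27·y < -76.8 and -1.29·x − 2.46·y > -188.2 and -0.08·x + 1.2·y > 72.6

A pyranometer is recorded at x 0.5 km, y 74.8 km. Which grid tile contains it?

Blue

0.41·0.5 − 2.27·74.8 = -169.591, which is < -76.8
-1.29·0.5 − 2.46·74.8 = -184.653, which is > -188.2
-0.08·0.5 + 1.2·74.8 = 89.720, which is > 72.6
This sign pattern matches Blue.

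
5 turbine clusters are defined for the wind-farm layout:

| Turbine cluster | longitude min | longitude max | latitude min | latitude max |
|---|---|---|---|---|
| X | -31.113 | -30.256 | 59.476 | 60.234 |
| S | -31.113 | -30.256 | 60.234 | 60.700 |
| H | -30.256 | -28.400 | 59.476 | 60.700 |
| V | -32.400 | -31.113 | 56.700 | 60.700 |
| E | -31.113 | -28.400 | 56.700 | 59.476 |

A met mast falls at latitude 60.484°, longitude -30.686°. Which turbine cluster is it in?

The point has longitude = -30.686 and latitude = 60.484.
Only S satisfies -31.113 ≤ longitude ≤ -30.256 and 60.234 ≤ latitude ≤ 60.700.

S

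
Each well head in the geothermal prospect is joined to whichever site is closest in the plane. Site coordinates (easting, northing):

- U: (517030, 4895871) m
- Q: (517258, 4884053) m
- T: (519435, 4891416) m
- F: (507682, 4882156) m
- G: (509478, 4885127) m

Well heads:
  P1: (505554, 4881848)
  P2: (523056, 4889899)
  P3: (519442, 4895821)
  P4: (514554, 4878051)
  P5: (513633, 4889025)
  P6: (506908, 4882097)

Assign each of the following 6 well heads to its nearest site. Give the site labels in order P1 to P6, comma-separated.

F, T, U, Q, G, F

P1 → F (d²=4623248.00)
P2 → T (d²=15412930.00)
P3 → U (d²=5820244.00)
P4 → Q (d²=43335620.00)
P5 → G (d²=32458429.00)
P6 → F (d²=602557.00)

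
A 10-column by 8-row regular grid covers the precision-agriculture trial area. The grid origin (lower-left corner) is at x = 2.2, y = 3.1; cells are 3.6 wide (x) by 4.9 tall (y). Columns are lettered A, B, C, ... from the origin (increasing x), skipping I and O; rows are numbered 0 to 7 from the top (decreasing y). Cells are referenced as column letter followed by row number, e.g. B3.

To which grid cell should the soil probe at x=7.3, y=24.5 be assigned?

B3

Column index: ⌊(7.3 − 2.2) / 3.6⌋ = ⌊1.417⌋ = 1 → column B
Row offset from origin: ⌊(24.5 − 3.1) / 4.9⌋ = ⌊4.367⌋ = 4 → row 3 (counted from top)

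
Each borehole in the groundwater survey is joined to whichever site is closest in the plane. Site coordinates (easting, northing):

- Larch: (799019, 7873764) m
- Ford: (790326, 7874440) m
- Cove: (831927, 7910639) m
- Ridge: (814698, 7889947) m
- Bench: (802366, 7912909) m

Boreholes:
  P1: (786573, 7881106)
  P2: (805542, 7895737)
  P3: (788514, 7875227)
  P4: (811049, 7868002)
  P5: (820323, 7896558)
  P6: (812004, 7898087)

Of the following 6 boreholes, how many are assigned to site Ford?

P1 → Ford
P2 → Ridge
P3 → Ford
P4 → Larch
P5 → Ridge
P6 → Ridge
2 of the 6 go to Ford.

2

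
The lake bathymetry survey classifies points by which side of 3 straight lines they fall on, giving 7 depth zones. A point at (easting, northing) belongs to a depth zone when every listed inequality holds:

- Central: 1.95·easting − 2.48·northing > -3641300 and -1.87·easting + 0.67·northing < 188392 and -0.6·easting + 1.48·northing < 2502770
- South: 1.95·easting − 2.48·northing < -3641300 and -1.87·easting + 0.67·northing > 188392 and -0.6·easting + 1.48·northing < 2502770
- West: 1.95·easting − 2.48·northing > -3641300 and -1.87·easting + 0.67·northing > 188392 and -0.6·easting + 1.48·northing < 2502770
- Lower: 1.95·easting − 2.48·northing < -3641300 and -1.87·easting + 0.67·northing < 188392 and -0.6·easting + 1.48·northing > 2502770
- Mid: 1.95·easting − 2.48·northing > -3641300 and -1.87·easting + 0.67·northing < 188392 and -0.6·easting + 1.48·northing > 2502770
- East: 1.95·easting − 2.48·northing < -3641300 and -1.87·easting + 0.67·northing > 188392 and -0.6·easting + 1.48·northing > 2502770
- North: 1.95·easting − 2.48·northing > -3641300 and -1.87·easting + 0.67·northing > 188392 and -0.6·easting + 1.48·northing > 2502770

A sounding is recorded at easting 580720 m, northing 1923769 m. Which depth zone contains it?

West

1.95·580720 − 2.48·1923769 = -3638543.120, which is > -3641300
-1.87·580720 + 0.67·1923769 = 202978.830, which is > 188392
-0.6·580720 + 1.48·1923769 = 2498746.120, which is < 2502770
This sign pattern matches West.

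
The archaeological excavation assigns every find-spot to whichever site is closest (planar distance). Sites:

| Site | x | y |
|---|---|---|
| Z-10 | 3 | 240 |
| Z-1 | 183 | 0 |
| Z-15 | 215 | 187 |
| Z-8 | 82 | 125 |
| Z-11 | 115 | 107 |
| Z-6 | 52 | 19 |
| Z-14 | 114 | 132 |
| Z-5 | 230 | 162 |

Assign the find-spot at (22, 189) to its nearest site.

Z-10

Squared distances to each site:
Z-10: 2962.000; Z-1: 61642.000; Z-15: 37253.000; Z-8: 7696.000; Z-11: 15373.000; Z-6: 29800.000; Z-14: 11713.000; Z-5: 43993.000.
Minimum at Z-10.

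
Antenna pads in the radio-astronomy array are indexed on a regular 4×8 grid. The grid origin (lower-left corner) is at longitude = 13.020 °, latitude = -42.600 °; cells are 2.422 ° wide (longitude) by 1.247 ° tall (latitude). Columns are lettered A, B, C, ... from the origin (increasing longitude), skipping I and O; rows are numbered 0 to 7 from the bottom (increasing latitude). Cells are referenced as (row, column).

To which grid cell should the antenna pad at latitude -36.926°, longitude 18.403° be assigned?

(4, C)

Column index: ⌊(18.403 − 13.020) / 2.422⌋ = ⌊2.223⌋ = 2 → column C
Row offset from origin: ⌊(-36.926 − -42.600) / 1.247⌋ = ⌊4.550⌋ = 4 → row 4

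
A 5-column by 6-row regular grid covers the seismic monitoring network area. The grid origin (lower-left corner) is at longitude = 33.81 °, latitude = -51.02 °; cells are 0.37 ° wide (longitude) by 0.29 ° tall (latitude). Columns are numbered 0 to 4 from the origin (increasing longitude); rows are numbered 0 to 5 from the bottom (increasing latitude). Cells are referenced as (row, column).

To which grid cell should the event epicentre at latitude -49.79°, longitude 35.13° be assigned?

(4, 3)

Column index: ⌊(35.13 − 33.81) / 0.37⌋ = ⌊3.568⌋ = 3
Row offset from origin: ⌊(-49.79 − -51.02) / 0.29⌋ = ⌊4.241⌋ = 4 → row 4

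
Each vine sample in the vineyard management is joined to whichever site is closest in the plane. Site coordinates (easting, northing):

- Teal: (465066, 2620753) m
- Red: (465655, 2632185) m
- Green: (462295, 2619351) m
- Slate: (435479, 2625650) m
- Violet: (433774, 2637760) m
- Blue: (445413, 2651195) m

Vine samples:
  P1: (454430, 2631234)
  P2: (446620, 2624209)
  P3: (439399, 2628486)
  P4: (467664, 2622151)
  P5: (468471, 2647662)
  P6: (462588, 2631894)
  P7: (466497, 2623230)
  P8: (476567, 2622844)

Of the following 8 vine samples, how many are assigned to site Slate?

2

P1 → Red
P2 → Slate
P3 → Slate
P4 → Teal
P5 → Red
P6 → Red
P7 → Teal
P8 → Teal
2 of the 8 go to Slate.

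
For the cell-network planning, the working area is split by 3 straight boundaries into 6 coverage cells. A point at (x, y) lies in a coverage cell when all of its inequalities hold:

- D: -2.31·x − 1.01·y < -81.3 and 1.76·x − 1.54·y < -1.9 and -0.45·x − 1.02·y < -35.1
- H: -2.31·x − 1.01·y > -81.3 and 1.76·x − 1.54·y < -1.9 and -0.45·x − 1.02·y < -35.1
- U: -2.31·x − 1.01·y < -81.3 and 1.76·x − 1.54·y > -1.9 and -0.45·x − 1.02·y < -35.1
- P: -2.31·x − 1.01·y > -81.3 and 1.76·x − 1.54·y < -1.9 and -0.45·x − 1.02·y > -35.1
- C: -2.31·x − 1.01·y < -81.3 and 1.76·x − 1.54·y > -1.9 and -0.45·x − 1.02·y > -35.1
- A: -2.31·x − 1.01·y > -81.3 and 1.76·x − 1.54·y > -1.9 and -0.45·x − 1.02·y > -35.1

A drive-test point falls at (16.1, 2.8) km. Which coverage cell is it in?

-2.31·16.1 − 1.01·2.8 = -40.019, which is > -81.3
1.76·16.1 − 1.54·2.8 = 24.024, which is > -1.9
-0.45·16.1 − 1.02·2.8 = -10.101, which is > -35.1
This sign pattern matches A.

A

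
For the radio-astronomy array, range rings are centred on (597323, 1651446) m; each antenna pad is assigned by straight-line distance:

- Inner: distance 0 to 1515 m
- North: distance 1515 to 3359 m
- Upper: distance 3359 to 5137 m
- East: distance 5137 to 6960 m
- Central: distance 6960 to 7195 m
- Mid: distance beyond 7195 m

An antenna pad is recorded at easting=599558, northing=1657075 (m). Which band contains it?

Distance = √((599558−597323)² + (1657075−1651446)²) = √(4995225.000 + 31685641.000) = 6056.473 m.
5137 ≤ 6056.473 < 6960 → East.

East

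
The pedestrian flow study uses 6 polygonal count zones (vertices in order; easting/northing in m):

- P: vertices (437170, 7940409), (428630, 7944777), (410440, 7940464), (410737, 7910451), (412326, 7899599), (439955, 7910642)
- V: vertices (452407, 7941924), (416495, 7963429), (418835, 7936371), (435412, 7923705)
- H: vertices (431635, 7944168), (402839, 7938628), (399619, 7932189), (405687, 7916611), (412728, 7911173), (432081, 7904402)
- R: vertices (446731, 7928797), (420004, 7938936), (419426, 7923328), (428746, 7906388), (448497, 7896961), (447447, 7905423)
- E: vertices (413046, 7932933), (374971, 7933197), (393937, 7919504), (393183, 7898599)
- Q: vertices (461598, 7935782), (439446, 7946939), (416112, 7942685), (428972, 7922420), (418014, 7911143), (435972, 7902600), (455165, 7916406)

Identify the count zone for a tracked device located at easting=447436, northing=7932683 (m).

Cast a ray rightward from (447436, 7932683). For each polygon, the edges (by vertex number in listed order) whose endpoints lie on opposite sides of northing = 7932683, where each meets that height, and whether that is right or left of the point:
P: 3–4 at easting≈410517.0 (left), 6–1 at easting≈437892.8 (left) → 0 crossings.
V: 3–4 at easting≈423661.8 (left), 4–1 at easting≈443786.8 (left) → 0 crossings.
H: 2–3 at easting≈399866.0 (left), 6–1 at easting≈431763.8 (left) → 0 crossings.
R: 1–2 at easting≈436487.3 (left), 2–3 at easting≈419772.4 (left) → 0 crossings.
E: 2–3 at easting≈375682.9 (left), 4–1 at easting≈412901.4 (left) → 0 crossings.
Q: 3–4 at easting≈422459.2 (left), 7–1 at easting≈460569.1 (right) → 1 crossing.
Only Q has an odd count, so the point is inside Q.

Q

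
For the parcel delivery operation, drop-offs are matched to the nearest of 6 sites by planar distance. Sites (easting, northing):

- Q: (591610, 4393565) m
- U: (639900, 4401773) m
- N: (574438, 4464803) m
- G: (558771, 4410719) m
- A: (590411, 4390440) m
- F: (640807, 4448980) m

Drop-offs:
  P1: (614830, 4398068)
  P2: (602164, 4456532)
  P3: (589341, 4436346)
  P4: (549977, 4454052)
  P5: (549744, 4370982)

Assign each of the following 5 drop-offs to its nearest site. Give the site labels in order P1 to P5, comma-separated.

P1 → Q (d²=559445409.00)
P2 → N (d²=837140517.00)
P3 → N (d²=1031900258.00)
P4 → N (d²=713924522.00)
P5 → G (d²=1660515898.00)

Q, N, N, N, G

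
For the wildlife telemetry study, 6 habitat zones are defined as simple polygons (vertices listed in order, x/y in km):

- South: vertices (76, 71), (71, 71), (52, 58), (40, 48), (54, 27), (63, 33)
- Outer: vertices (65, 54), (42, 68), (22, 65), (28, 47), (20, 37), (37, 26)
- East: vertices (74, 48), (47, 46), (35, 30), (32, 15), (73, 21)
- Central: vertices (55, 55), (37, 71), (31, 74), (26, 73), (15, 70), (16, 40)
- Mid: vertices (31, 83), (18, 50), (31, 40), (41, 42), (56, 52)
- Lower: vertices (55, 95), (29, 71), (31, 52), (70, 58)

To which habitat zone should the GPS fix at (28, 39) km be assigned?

Cast a ray rightward from (28, 39). For each polygon, the edges (by vertex number in listed order) whose endpoints lie on opposite sides of y = 39, where each meets that height, and whether that is right or left of the point:
South: 4–5 at x≈46.0 (right), 6–1 at x≈65.1 (right) → 2 crossings.
Outer: 4–5 at x≈21.6 (left), 6–1 at x≈50.0 (right) → 1 crossing.
East: 2–3 at x≈41.8 (right), 5–1 at x≈73.7 (right) → 2 crossings.
Central: no edge straddles that height → 0 crossings.
Mid: no edge straddles that height → 0 crossings.
Lower: no edge straddles that height → 0 crossings.
Only Outer has an odd count, so the point is inside Outer.

Outer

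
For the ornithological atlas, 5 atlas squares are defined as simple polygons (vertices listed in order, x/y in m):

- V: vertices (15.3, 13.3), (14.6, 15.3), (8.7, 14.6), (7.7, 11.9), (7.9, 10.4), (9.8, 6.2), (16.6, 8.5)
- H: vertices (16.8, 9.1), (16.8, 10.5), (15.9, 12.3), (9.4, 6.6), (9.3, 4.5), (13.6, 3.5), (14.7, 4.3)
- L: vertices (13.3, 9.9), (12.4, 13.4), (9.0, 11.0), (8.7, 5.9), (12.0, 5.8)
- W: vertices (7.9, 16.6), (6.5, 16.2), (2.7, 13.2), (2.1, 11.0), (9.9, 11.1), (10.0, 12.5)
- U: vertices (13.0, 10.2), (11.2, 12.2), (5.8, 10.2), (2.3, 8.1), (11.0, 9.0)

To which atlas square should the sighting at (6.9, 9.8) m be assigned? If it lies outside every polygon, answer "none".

U

Cast a ray rightward from (6.9, 9.8). For each polygon, the edges (by vertex number in listed order) whose endpoints lie on opposite sides of y = 9.8, where each meets that height, and whether that is right or left of the point:
V: 5–6 at x≈8.17 (right), 7–1 at x≈16.25 (right) → 2 crossings.
H: 1–2 at x≈16.80 (right), 3–4 at x≈13.05 (right) → 2 crossings.
L: 3–4 at x≈8.93 (right), 5–1 at x≈13.27 (right) → 2 crossings.
W: no edge straddles that height → 0 crossings.
U: 3–4 at x≈5.13 (left), 5–1 at x≈12.33 (right) → 1 crossing.
Only U has an odd count, so the point is inside U.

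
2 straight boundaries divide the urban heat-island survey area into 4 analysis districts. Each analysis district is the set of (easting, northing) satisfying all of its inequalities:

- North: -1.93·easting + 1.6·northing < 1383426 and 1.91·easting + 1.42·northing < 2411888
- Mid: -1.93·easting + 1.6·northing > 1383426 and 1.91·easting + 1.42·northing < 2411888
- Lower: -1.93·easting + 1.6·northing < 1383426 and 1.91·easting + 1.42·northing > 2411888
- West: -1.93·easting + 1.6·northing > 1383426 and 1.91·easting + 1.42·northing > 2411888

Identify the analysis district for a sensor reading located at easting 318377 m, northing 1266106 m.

-1.93·318377 + 1.6·1266106 = 1411301.990, which is > 1383426
1.91·318377 + 1.42·1266106 = 2405970.590, which is < 2411888
This sign pattern matches Mid.

Mid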